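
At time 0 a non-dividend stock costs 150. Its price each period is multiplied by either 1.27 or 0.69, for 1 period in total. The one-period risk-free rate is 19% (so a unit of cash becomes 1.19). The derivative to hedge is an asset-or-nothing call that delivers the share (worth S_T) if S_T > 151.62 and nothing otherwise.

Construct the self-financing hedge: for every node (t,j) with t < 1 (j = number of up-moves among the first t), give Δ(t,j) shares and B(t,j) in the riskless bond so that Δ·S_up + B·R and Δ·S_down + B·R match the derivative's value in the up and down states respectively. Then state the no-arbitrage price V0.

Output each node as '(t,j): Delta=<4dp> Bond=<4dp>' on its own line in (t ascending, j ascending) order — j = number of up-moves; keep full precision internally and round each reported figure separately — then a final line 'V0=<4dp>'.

Under the risk-neutral measure, an up-move has probability p* = (R−d)/(u−d) = 0.8621 and values discount at R = 1.19.
Terminal payoffs: V(1,0)=0.0000, V(1,1)=190.5000
Node (0,0) S=150.0000: V=(p*·190.5000+(1−p*)·0.0000)/1.19=138.0035; Δ=(190.5000−0.0000)/(190.5000−103.5000)=2.1897; B=V−Δ·S=-190.4448
The time-0 hedge costs 138.0035, which is the no-arbitrage price.

(0,0): Delta=2.1897 Bond=-190.4448
V0=138.0035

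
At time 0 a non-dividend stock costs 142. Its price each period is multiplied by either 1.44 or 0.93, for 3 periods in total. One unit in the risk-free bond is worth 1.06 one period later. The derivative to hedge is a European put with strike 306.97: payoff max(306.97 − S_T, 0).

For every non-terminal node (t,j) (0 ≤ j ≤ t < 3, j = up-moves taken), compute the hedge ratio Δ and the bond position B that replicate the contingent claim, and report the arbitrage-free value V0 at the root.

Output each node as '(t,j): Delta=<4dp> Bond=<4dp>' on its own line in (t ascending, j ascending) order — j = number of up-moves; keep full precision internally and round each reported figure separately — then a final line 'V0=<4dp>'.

The replicating-portfolio and risk-neutral prices coincide; use p* = (1.06−0.93)/(1.44−0.93) = 0.2549 for the latter.
At expiry t=3: V(3,0)=192.7513, V(3,1)=130.1152, V(3,2)=33.1304, V(3,3)=0.0000
(2,0): S=122.8158. Δ = (V_up−V_dn)/(S_up−S_dn) = (130.1152−192.7513)/(176.8548−114.2187) = -1.0000. V = [p*·130.1152 + (1−p*)·192.7513]/1.06 = 166.7785. B = V − Δ·S = 289.5943.
(2,1): S=190.1664. Δ = (V_up−V_dn)/(S_up−S_dn) = (33.1304−130.1152)/(273.8396−176.8548) = -1.0000. V = [p*·33.1304 + (1−p*)·130.1152]/1.06 = 99.4279. B = V − Δ·S = 289.5943.
(2,2): S=294.4512. Δ = (V_up−V_dn)/(S_up−S_dn) = (0.0000−33.1304)/(424.0097−273.8396) = -0.2206. V = [p*·0.0000 + (1−p*)·33.1304]/1.06 = 23.2881. B = V − Δ·S = 88.2496.
(1,0): S=132.0600. Δ = (V_up−V_dn)/(S_up−S_dn) = (99.4279−166.7785)/(190.1664−122.8158) = -1.0000. V = [p*·99.4279 + (1−p*)·166.7785]/1.06 = 141.1422. B = V − Δ·S = 273.2022.
(1,1): S=204.4800. Δ = (V_up−V_dn)/(S_up−S_dn) = (23.2881−99.4279)/(294.4512−190.1664) = -0.7301. V = [p*·23.2881 + (1−p*)·99.4279]/1.06 = 75.4903. B = V − Δ·S = 224.7841.
(0,0): S=142.0000. Δ = (V_up−V_dn)/(S_up−S_dn) = (75.4903−141.1422)/(204.4800−132.0600) = -0.9065. V = [p*·75.4903 + (1−p*)·141.1422]/1.06 = 117.3655. B = V − Δ·S = 246.0947.
Check: Δ(0,0)·S0 + B(0,0) = 117.3655 = V0.

(0,0): Delta=-0.9065 Bond=246.0947
(1,0): Delta=-1.0000 Bond=273.2022
(1,1): Delta=-0.7301 Bond=224.7841
(2,0): Delta=-1.0000 Bond=289.5943
(2,1): Delta=-1.0000 Bond=289.5943
(2,2): Delta=-0.2206 Bond=88.2496
V0=117.3655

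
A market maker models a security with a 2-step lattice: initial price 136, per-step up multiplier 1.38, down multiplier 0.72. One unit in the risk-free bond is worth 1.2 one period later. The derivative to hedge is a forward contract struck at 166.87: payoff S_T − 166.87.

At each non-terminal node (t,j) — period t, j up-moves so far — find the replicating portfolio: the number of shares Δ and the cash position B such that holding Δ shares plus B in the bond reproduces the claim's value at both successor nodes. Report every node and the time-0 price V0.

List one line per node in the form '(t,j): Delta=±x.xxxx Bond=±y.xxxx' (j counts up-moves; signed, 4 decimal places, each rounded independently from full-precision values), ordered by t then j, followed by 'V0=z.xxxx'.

No-arbitrage ⇒ martingale measure with p* = (R−d)/(u−d) = 0.7273.
At expiry t=2: V(2,0)=-96.3676, V(2,1)=-31.7404, V(2,2)=92.1284
  t=1,j=0: stock 97.9200 → up 135.1296 (V=-31.7404), down 70.5024 (V=-96.3676). Price -41.1383; hedge Δ=1.0000, bond B=-139.0583.
  t=1,j=1: stock 187.6800 → up 258.9984 (V=92.1284), down 135.1296 (V=-31.7404). Price 48.6217; hedge Δ=1.0000, bond B=-139.0583.
  t=0,j=0: stock 136.0000 → up 187.6800 (V=48.6217), down 97.9200 (V=-41.1383). Price 20.1181; hedge Δ=1.0000, bond B=-115.8819.
Root portfolio cost Δ·136+B reproduces V0=20.1181.

(0,0): Delta=1.0000 Bond=-115.8819
(1,0): Delta=1.0000 Bond=-139.0583
(1,1): Delta=1.0000 Bond=-139.0583
V0=20.1181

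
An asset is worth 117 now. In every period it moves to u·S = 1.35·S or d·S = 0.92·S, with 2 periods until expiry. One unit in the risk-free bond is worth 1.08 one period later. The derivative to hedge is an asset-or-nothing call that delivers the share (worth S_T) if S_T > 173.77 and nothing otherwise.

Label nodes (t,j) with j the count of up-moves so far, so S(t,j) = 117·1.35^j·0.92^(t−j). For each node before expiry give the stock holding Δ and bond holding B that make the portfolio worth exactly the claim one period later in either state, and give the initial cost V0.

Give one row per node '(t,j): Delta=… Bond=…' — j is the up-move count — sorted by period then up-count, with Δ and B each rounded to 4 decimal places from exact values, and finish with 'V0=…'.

Risk-neutral probability p* = (R−d)/(u−d) = (1.08−0.92)/(1.35−0.92) = 0.3721.
Payoff layer (t=2): V(2,0)=0.0000, V(2,1)=0.0000, V(2,2)=213.2325
(1,0): S=107.6400. Δ = (V_up−V_dn)/(S_up−S_dn) = (0.0000−0.0000)/(145.3140−99.0288) = 0.0000. V = [p*·0.0000 + (1−p*)·0.0000]/1.08 = 0.0000. B = V − Δ·S = 0.0000.
(1,1): S=157.9500. Δ = (V_up−V_dn)/(S_up−S_dn) = (213.2325−0.0000)/(213.2325−145.3140) = 3.1395. V = [p*·213.2325 + (1−p*)·0.0000]/1.08 = 73.4651. B = V − Δ·S = -422.4244.
(0,0): S=117.0000. Δ = (V_up−V_dn)/(S_up−S_dn) = (73.4651−0.0000)/(157.9500−107.6400) = 1.4602. V = [p*·73.4651 + (1−p*)·0.0000]/1.08 = 25.3110. B = V − Δ·S = -145.5381.
Each (Δ,B) replicates both successor values, so the strategy is self-financing and V0 is arbitrage-free.

(0,0): Delta=1.4602 Bond=-145.5381
(1,0): Delta=0.0000 Bond=0.0000
(1,1): Delta=3.1395 Bond=-422.4244
V0=25.3110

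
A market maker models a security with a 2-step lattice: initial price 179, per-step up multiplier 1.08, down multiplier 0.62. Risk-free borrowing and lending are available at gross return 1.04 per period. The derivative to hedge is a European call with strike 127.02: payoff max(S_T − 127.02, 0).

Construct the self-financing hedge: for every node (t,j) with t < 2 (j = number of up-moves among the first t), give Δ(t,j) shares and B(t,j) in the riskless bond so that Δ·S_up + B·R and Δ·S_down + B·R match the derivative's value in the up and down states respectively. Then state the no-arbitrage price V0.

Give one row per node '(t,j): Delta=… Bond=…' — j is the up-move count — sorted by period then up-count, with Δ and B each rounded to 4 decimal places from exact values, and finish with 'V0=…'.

Since d<R<u, set p* = (R−d)/(u−d) = 0.9130; price each node as the discounted p*-expectation of its children.
Terminal payoffs: V(2,0)=0.0000, V(2,1)=0.0000, V(2,2)=81.7656
Node (1,0) S=110.9800: V=(p*·0.0000+(1−p*)·0.0000)/1.04=0.0000; Δ=(0.0000−0.0000)/(119.8584−68.8076)=0.0000; B=V−Δ·S=0.0000
Node (1,1) S=193.3200: V=(p*·81.7656+(1−p*)·0.0000)/1.04=71.7842; Δ=(81.7656−0.0000)/(208.7856−119.8584)=0.9195; B=V−Δ·S=-105.9671
Node (0,0) S=179.0000: V=(p*·71.7842+(1−p*)·0.0000)/1.04=63.0212; Δ=(71.7842−0.0000)/(193.3200−110.9800)=0.8718; B=V−Δ·S=-93.0313
Each (Δ,B) replicates both successor values, so the strategy is self-financing and V0 is arbitrage-free.

(0,0): Delta=0.8718 Bond=-93.0313
(1,0): Delta=0.0000 Bond=0.0000
(1,1): Delta=0.9195 Bond=-105.9671
V0=63.0212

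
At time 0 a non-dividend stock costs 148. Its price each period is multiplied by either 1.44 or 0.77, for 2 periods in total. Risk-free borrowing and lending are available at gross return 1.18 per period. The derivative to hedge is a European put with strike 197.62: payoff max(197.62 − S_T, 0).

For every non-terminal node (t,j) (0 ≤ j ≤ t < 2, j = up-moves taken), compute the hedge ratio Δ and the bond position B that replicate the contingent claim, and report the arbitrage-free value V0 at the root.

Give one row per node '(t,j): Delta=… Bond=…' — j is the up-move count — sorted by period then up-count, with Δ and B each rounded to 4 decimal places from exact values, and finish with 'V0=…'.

Under the risk-neutral measure, an up-move has probability p* = (R−d)/(u−d) = 0.6119 and values discount at R = 1.18.
Terminal values V(2,·): V(2,0)=109.8708, V(2,1)=33.5176, V(2,2)=0.0000
Node (1,0) S=113.9600: V=(p*·33.5176+(1−p*)·109.8708)/1.18=53.5146; Δ=(33.5176−109.8708)/(164.1024−87.7492)=-1.0000; B=V−Δ·S=167.4746
Node (1,1) S=213.1200: V=(p*·0.0000+(1−p*)·33.5176)/1.18=11.0227; Δ=(0.0000−33.5176)/(306.8928−164.1024)=-0.2347; B=V−Δ·S=61.0490
Node (0,0) S=148.0000: V=(p*·11.0227+(1−p*)·53.5146)/1.18=23.3153; Δ=(11.0227−53.5146)/(213.1200−113.9600)=-0.4285; B=V−Δ·S=86.7360
Each (Δ,B) replicates both successor values, so the strategy is self-financing and V0 is arbitrage-free.

(0,0): Delta=-0.4285 Bond=86.7360
(1,0): Delta=-1.0000 Bond=167.4746
(1,1): Delta=-0.2347 Bond=61.0490
V0=23.3153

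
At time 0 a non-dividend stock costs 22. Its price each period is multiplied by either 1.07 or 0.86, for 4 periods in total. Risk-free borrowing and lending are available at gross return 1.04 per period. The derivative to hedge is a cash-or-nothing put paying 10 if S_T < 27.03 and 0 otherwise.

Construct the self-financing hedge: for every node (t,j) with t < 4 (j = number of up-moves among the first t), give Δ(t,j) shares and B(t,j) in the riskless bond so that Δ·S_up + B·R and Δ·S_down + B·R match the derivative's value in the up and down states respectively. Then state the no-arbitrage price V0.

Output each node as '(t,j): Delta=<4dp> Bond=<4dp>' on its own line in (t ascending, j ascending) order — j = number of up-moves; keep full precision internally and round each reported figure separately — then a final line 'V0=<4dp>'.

(0,0): Delta=-1.2118 Bond=30.5928
(1,0): Delta=0.0000 Bond=8.8900
(1,1): Delta=-1.3741 Bond=35.6376
(2,0): Delta=0.0000 Bond=9.2456
(2,1): Delta=0.0000 Bond=9.2456
(2,2): Delta=-1.5582 Bond=41.6994
(3,0): Delta=0.0000 Bond=9.6154
(3,1): Delta=0.0000 Bond=9.6154
(3,2): Delta=0.0000 Bond=9.6154
(3,3): Delta=-1.7669 Bond=48.9927
V0=3.9340

Under the risk-neutral measure, an up-move has probability p* = (R−d)/(u−d) = 0.8571 and values discount at R = 1.04.
Terminal values V(4,·): V(4,0)=10.0000, V(4,1)=10.0000, V(4,2)=10.0000, V(4,3)=10.0000, V(4,4)=0.0000
Node (3,0) S=13.9932: V=(p*·10.0000+(1−p*)·10.0000)/1.04=9.6154; Δ=(10.0000−10.0000)/(14.9728−12.0342)=0.0000; B=V−Δ·S=9.6154
Node (3,1) S=17.4102: V=(p*·10.0000+(1−p*)·10.0000)/1.04=9.6154; Δ=(10.0000−10.0000)/(18.6289−14.9728)=0.0000; B=V−Δ·S=9.6154
Node (3,2) S=21.6615: V=(p*·10.0000+(1−p*)·10.0000)/1.04=9.6154; Δ=(10.0000−10.0000)/(23.1778−18.6289)=0.0000; B=V−Δ·S=9.6154
Node (3,3) S=26.9509: V=(p*·0.0000+(1−p*)·10.0000)/1.04=1.3736; Δ=(0.0000−10.0000)/(28.8375−23.1778)=-1.7669; B=V−Δ·S=48.9927
Node (2,0) S=16.2712: V=(p*·9.6154+(1−p*)·9.6154)/1.04=9.2456; Δ=(9.6154−9.6154)/(17.4102−13.9932)=0.0000; B=V−Δ·S=9.2456
Node (2,1) S=20.2444: V=(p*·9.6154+(1−p*)·9.6154)/1.04=9.2456; Δ=(9.6154−9.6154)/(21.6615−17.4102)=0.0000; B=V−Δ·S=9.2456
Node (2,2) S=25.1878: V=(p*·1.3736+(1−p*)·9.6154)/1.04=2.4529; Δ=(1.3736−9.6154)/(26.9509−21.6615)=-1.5582; B=V−Δ·S=41.6994
Node (1,0) S=18.9200: V=(p*·9.2456+(1−p*)·9.2456)/1.04=8.8900; Δ=(9.2456−9.2456)/(20.2444−16.2712)=0.0000; B=V−Δ·S=8.8900
Node (1,1) S=23.5400: V=(p*·2.4529+(1−p*)·9.2456)/1.04=3.2916; Δ=(2.4529−9.2456)/(25.1878−20.2444)=-1.3741; B=V−Δ·S=35.6376
Node (0,0) S=22.0000: V=(p*·3.2916+(1−p*)·8.8900)/1.04=3.9340; Δ=(3.2916−8.8900)/(23.5400−18.9200)=-1.2118; B=V−Δ·S=30.5928
Root portfolio cost Δ·22+B reproduces V0=3.9340.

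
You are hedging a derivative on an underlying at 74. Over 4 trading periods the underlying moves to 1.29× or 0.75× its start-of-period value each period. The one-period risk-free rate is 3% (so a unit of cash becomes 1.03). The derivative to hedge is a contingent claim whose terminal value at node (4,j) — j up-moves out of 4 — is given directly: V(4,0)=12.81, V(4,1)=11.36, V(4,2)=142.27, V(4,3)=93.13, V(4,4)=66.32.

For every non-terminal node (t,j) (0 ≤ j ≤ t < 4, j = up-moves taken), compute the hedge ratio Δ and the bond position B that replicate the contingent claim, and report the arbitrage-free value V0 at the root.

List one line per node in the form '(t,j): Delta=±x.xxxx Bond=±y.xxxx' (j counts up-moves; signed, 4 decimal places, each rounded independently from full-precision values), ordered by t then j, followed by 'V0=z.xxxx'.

No-arbitrage ⇒ martingale measure with p* = (R−d)/(u−d) = 0.5185.
Payoff layer (t=4): V(4,0)=12.8100, V(4,1)=11.3600, V(4,2)=142.2700, V(4,3)=93.1300, V(4,4)=66.3200
Node (3,0) S=31.2188: V=(p*·11.3600+(1−p*)·12.8100)/1.03=11.7069; Δ=(11.3600−12.8100)/(40.2722−23.4141)=-0.0860; B=V−Δ·S=14.3921
Node (3,1) S=53.6963: V=(p*·142.2700+(1−p*)·11.3600)/1.03=76.9313; Δ=(142.2700−11.3600)/(69.2682−40.2722)=4.5148; B=V−Δ·S=-165.4946
Node (3,2) S=92.3576: V=(p*·93.1300+(1−p*)·142.2700)/1.03=113.3883; Δ=(93.1300−142.2700)/(119.1412−69.2682)=-0.9853; B=V−Δ·S=204.3883
Node (3,3) S=158.8550: V=(p*·66.3200+(1−p*)·93.1300)/1.03=76.9209; Δ=(66.3200−93.1300)/(204.9229−119.1412)=-0.3125; B=V−Δ·S=126.5690
Node (2,0) S=41.6250: V=(p*·76.9313+(1−p*)·11.7069)/1.03=44.2010; Δ=(76.9313−11.7069)/(53.6962−31.2188)=2.9018; B=V−Δ·S=-76.5849
Node (2,1) S=71.5950: V=(p*·113.3883+(1−p*)·76.9313)/1.03=93.0437; Δ=(113.3883−76.9313)/(92.3576−53.6962)=0.9430; B=V−Δ·S=25.5306
Node (2,2) S=123.1434: V=(p*·76.9209+(1−p*)·113.3883)/1.03=91.7275; Δ=(76.9209−113.3883)/(158.8550−92.3576)=-0.5484; B=V−Δ·S=159.2598
Node (1,0) S=55.5000: V=(p*·93.0437+(1−p*)·44.2010)/1.03=67.5017; Δ=(93.0437−44.2010)/(71.5950−41.6250)=1.6297; B=V−Δ·S=-22.9477
Node (1,1) S=95.4600: V=(p*·91.7275+(1−p*)·93.0437)/1.03=89.6711; Δ=(91.7275−93.0437)/(123.1434−71.5950)=-0.0255; B=V−Δ·S=92.1084
Node (0,0) S=74.0000: V=(p*·89.6711+(1−p*)·67.5017)/1.03=76.6961; Δ=(89.6711−67.5017)/(95.4600−55.5000)=0.5548; B=V−Δ·S=35.6418
Check: Δ(0,0)·S0 + B(0,0) = 76.6961 = V0.

(0,0): Delta=0.5548 Bond=35.6418
(1,0): Delta=1.6297 Bond=-22.9477
(1,1): Delta=-0.0255 Bond=92.1084
(2,0): Delta=2.9018 Bond=-76.5849
(2,1): Delta=0.9430 Bond=25.5306
(2,2): Delta=-0.5484 Bond=159.2598
(3,0): Delta=-0.0860 Bond=14.3921
(3,1): Delta=4.5148 Bond=-165.4946
(3,2): Delta=-0.9853 Bond=204.3883
(3,3): Delta=-0.3125 Bond=126.5690
V0=76.6961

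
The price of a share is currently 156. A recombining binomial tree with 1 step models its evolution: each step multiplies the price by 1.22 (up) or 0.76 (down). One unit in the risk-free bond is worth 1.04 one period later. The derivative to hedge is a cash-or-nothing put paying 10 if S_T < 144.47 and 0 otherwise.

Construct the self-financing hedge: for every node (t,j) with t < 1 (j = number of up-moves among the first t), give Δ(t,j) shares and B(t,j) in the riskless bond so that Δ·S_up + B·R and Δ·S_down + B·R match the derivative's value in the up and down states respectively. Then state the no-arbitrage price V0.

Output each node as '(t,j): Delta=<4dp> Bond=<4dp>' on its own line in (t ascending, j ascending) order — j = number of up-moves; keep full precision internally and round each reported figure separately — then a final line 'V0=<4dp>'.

(0,0): Delta=-0.1394 Bond=25.5017
V0=3.7625

No-arbitrage ⇒ martingale measure with p* = (R−d)/(u−d) = 0.6087.
Payoff layer (t=1): V(1,0)=10.0000, V(1,1)=0.0000
  t=0,j=0: stock 156.0000 → up 190.3200 (V=0.0000), down 118.5600 (V=10.0000). Price 3.7625; hedge Δ=-0.1394, bond B=25.5017.
Check: Δ(0,0)·S0 + B(0,0) = 3.7625 = V0.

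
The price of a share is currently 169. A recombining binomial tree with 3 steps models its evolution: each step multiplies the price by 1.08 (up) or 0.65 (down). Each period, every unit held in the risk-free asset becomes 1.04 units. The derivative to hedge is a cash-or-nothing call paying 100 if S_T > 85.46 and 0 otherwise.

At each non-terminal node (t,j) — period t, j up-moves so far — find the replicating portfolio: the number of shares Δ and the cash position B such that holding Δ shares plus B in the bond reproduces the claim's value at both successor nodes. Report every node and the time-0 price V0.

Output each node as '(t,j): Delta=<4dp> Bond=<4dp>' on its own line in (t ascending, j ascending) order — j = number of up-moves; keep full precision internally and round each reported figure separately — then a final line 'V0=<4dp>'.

No-arbitrage ⇒ martingale measure with p* = (R−d)/(u−d) = 0.9070.
At expiry t=3: V(3,0)=0.0000, V(3,1)=0.0000, V(3,2)=100.0000, V(3,3)=100.0000
(2,0): S=71.4025. Δ = (V_up−V_dn)/(S_up−S_dn) = (0.0000−0.0000)/(77.1147−46.4116) = 0.0000. V = [p*·0.0000 + (1−p*)·0.0000]/1.04 = 0.0000. B = V − Δ·S = 0.0000.
(2,1): S=118.6380. Δ = (V_up−V_dn)/(S_up−S_dn) = (100.0000−0.0000)/(128.1290−77.1147) = 1.9602. V = [p*·100.0000 + (1−p*)·0.0000]/1.04 = 87.2093. B = V − Δ·S = -145.3488.
(2,2): S=197.1216. Δ = (V_up−V_dn)/(S_up−S_dn) = (100.0000−100.0000)/(212.8913−128.1290) = 0.0000. V = [p*·100.0000 + (1−p*)·100.0000]/1.04 = 96.1538. B = V − Δ·S = 96.1538.
(1,0): S=109.8500. Δ = (V_up−V_dn)/(S_up−S_dn) = (87.2093−0.0000)/(118.6380−71.4025) = 1.8463. V = [p*·87.2093 + (1−p*)·0.0000]/1.04 = 76.0546. B = V − Δ·S = -126.7577.
(1,1): S=182.5200. Δ = (V_up−V_dn)/(S_up−S_dn) = (96.1538−87.2093)/(197.1216−118.6380) = 0.1140. V = [p*·96.1538 + (1−p*)·87.2093]/1.04 = 91.6556. B = V − Δ·S = 70.8543.
(0,0): S=169.0000. Δ = (V_up−V_dn)/(S_up−S_dn) = (91.6556−76.0546)/(182.5200−109.8500) = 0.2147. V = [p*·91.6556 + (1−p*)·76.0546]/1.04 = 86.7349. B = V − Δ·S = 50.4536.
Check: Δ(0,0)·S0 + B(0,0) = 86.7349 = V0.

(0,0): Delta=0.2147 Bond=50.4536
(1,0): Delta=1.8463 Bond=-126.7577
(1,1): Delta=0.1140 Bond=70.8543
(2,0): Delta=0.0000 Bond=0.0000
(2,1): Delta=1.9602 Bond=-145.3488
(2,2): Delta=0.0000 Bond=96.1538
V0=86.7349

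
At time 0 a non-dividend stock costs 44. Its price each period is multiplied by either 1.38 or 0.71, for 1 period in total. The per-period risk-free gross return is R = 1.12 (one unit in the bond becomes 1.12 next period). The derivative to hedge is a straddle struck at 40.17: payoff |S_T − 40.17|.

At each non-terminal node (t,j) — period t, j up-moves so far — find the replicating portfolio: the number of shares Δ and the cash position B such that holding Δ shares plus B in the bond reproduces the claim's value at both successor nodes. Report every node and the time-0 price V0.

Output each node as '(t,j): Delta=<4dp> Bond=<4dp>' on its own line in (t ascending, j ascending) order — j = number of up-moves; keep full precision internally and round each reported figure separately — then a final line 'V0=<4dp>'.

(0,0): Delta=0.3942 Bond=-3.0212
V0=14.3221

The replicating-portfolio and risk-neutral prices coincide; use p* = (1.12−0.71)/(1.38−0.71) = 0.6119 for the latter.
Payoff layer (t=1): V(1,0)=8.9300, V(1,1)=20.5500
Node (0,0) S=44.0000: V=(p*·20.5500+(1−p*)·8.9300)/1.12=14.3221; Δ=(20.5500−8.9300)/(60.7200−31.2400)=0.3942; B=V−Δ·S=-3.0212
Self-financing check: at every node Δ·S+B equals the discounted successor values.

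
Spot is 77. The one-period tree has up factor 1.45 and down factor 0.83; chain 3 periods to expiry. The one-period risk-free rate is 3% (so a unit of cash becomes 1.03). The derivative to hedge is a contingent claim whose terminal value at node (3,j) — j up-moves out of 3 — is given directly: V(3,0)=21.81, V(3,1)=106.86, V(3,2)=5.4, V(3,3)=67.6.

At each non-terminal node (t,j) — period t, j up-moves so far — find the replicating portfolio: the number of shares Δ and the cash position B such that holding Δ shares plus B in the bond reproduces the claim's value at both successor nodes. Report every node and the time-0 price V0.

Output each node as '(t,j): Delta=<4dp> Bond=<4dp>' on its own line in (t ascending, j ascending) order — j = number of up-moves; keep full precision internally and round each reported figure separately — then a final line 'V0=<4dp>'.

(0,0): Delta=0.0229 Bond=50.9930
(1,0): Delta=0.6097 Bond=15.0165
(1,1): Delta=-0.6826 Bond=131.2859
(2,0): Delta=2.5860 Bond=-89.3663
(2,1): Delta=-1.7659 Bond=235.6170
(2,2): Delta=0.6197 Bond=-75.5997
V0=52.7551

Risk-neutral probability p* = (R−d)/(u−d) = (1.03−0.83)/(1.45−0.83) = 0.3226.
Payoff layer (t=3): V(3,0)=21.8100, V(3,1)=106.8600, V(3,2)=5.4000, V(3,3)=67.6000
  t=2,j=0: stock 53.0453 → up 76.9157 (V=106.8600), down 44.0276 (V=21.8100). Price 47.8111; hedge Δ=2.5860, bond B=-89.3663.
  t=2,j=1: stock 92.6695 → up 134.3708 (V=5.4000), down 76.9157 (V=106.8600). Price 71.9718; hedge Δ=-1.7659, bond B=235.6170.
  t=2,j=2: stock 161.8925 → up 234.7441 (V=67.6000), down 134.3708 (V=5.4000). Price 24.7228; hedge Δ=0.6197, bond B=-75.5997.
  t=1,j=0: stock 63.9100 → up 92.6695 (V=71.9718), down 53.0453 (V=47.8111). Price 53.9854; hedge Δ=0.6097, bond B=15.0165.
  t=1,j=1: stock 111.6500 → up 161.8925 (V=24.7228), down 92.6695 (V=71.9718). Price 55.0779; hedge Δ=-0.6826, bond B=131.2859.
  t=0,j=0: stock 77.0000 → up 111.6500 (V=55.0779), down 63.9100 (V=53.9854). Price 52.7551; hedge Δ=0.0229, bond B=50.9930.
Each (Δ,B) replicates both successor values, so the strategy is self-financing and V0 is arbitrage-free.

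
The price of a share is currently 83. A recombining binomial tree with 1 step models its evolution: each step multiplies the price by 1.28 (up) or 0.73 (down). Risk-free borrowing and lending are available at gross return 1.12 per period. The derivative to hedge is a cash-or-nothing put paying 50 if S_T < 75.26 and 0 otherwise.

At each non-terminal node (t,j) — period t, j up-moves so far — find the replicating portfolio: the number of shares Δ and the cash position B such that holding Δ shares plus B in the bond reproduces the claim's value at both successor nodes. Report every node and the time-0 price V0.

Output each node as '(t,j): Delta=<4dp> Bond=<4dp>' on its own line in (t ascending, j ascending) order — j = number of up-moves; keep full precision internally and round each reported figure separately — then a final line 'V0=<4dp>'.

(0,0): Delta=-1.0953 Bond=103.8961
V0=12.9870

Under the risk-neutral measure, an up-move has probability p* = (R−d)/(u−d) = 0.7091 and values discount at R = 1.12.
Payoff layer (t=1): V(1,0)=50.0000, V(1,1)=0.0000
  t=0,j=0: stock 83.0000 → up 106.2400 (V=0.0000), down 60.5900 (V=50.0000). Price 12.9870; hedge Δ=-1.0953, bond B=103.8961.
Each (Δ,B) replicates both successor values, so the strategy is self-financing and V0 is arbitrage-free.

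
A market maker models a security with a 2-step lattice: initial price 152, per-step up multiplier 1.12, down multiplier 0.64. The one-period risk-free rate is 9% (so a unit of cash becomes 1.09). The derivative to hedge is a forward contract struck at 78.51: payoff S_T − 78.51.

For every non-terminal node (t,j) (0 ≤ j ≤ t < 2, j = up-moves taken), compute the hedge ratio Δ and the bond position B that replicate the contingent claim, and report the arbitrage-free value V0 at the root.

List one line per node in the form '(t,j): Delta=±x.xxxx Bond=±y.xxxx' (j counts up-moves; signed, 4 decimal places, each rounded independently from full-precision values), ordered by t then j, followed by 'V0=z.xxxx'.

The replicating-portfolio and risk-neutral prices coincide; use p* = (1.09−0.64)/(1.12−0.64) = 0.9375 for the latter.
Payoff layer (t=2): V(2,0)=-16.2508, V(2,1)=30.4436, V(2,2)=112.1588
(1,0): S=97.2800. Δ = (V_up−V_dn)/(S_up−S_dn) = (30.4436−-16.2508)/(108.9536−62.2592) = 1.0000. V = [p*·30.4436 + (1−p*)·-16.2508]/1.09 = 25.2525. B = V − Δ·S = -72.0275.
(1,1): S=170.2400. Δ = (V_up−V_dn)/(S_up−S_dn) = (112.1588−30.4436)/(190.6688−108.9536) = 1.0000. V = [p*·112.1588 + (1−p*)·30.4436]/1.09 = 98.2125. B = V − Δ·S = -72.0275.
(0,0): S=152.0000. Δ = (V_up−V_dn)/(S_up−S_dn) = (98.2125−25.2525)/(170.2400−97.2800) = 1.0000. V = [p*·98.2125 + (1−p*)·25.2525]/1.09 = 85.9197. B = V − Δ·S = -66.0803.
Each (Δ,B) replicates both successor values, so the strategy is self-financing and V0 is arbitrage-free.

(0,0): Delta=1.0000 Bond=-66.0803
(1,0): Delta=1.0000 Bond=-72.0275
(1,1): Delta=1.0000 Bond=-72.0275
V0=85.9197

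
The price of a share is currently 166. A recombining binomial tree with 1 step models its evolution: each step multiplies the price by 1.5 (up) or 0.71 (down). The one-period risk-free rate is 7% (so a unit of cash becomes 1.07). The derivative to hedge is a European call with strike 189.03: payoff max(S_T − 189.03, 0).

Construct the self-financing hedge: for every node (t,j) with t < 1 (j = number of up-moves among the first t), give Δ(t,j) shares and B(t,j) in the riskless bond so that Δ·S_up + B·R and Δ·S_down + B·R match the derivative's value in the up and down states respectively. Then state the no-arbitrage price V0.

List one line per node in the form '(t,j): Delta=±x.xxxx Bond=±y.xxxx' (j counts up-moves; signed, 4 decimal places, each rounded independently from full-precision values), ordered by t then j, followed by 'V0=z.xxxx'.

The replicating-portfolio and risk-neutral prices coincide; use p* = (1.07−0.71)/(1.5−0.71) = 0.4557 for the latter.
Terminal payoffs: V(1,0)=0.0000, V(1,1)=59.9700
  t=0,j=0: stock 166.0000 → up 249.0000 (V=59.9700), down 117.8600 (V=0.0000). Price 25.5403; hedge Δ=0.4573, bond B=-50.3711.
Self-financing check: at every node Δ·S+B equals the discounted successor values.

(0,0): Delta=0.4573 Bond=-50.3711
V0=25.5403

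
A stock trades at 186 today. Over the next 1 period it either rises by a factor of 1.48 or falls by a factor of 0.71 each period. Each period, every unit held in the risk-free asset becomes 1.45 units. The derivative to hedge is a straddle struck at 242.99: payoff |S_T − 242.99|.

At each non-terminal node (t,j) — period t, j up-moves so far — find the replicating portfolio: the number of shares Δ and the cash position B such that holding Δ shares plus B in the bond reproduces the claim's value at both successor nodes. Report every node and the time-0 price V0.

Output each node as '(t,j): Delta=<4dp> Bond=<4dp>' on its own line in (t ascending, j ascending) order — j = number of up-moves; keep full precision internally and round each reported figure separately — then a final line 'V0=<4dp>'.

(0,0): Delta=-0.5491 Bond=126.5119
V0=24.3820

The replicating-portfolio and risk-neutral prices coincide; use p* = (1.45−0.71)/(1.48−0.71) = 0.9610 for the latter.
Payoff layer (t=1): V(1,0)=110.9300, V(1,1)=32.2900
Node (0,0) S=186.0000: V=(p*·32.2900+(1−p*)·110.9300)/1.45=24.3820; Δ=(32.2900−110.9300)/(275.2800−132.0600)=-0.5491; B=V−Δ·S=126.5119
Check: Δ(0,0)·S0 + B(0,0) = 24.3820 = V0.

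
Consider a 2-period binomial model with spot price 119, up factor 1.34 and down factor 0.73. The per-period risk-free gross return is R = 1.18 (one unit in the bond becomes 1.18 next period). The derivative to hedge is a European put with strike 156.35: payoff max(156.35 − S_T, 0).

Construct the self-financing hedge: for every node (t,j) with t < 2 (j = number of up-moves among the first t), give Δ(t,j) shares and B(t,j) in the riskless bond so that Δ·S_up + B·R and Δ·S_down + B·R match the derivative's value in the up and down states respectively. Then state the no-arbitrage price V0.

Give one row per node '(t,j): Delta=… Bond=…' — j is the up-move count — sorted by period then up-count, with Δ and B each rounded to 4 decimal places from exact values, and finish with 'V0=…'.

Risk-neutral probability p* = (R−d)/(u−d) = (1.18−0.73)/(1.34−0.73) = 0.7377.
Payoff layer (t=2): V(2,0)=92.9349, V(2,1)=39.9442, V(2,2)=0.0000
Node (1,0) S=86.8700: V=(p*·39.9442+(1−p*)·92.9349)/1.18=45.6300; Δ=(39.9442−92.9349)/(116.4058−63.4151)=-1.0000; B=V−Δ·S=132.5000
Node (1,1) S=159.4600: V=(p*·0.0000+(1−p*)·39.9442)/1.18=8.8790; Δ=(0.0000−39.9442)/(213.6764−116.4058)=-0.4107; B=V−Δ·S=74.3613
Node (0,0) S=119.0000: V=(p*·8.8790+(1−p*)·45.6300)/1.18=15.6937; Δ=(8.8790−45.6300)/(159.4600−86.8700)=-0.5063; B=V−Δ·S=75.9413
Check: Δ(0,0)·S0 + B(0,0) = 15.6937 = V0.

(0,0): Delta=-0.5063 Bond=75.9413
(1,0): Delta=-1.0000 Bond=132.5000
(1,1): Delta=-0.4107 Bond=74.3613
V0=15.6937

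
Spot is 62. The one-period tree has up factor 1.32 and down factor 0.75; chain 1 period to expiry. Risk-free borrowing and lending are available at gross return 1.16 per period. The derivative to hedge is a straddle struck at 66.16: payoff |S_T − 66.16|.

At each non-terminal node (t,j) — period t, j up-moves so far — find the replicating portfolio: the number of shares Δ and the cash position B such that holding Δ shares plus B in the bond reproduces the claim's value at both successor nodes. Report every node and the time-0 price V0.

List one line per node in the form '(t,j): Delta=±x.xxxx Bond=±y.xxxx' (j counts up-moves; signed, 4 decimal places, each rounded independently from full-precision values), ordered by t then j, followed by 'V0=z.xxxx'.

(0,0): Delta=-0.1126 Bond=21.4628
V0=14.4803

Since d<R<u, set p* = (R−d)/(u−d) = 0.7193; price each node as the discounted p*-expectation of its children.
Payoff layer (t=1): V(1,0)=19.6600, V(1,1)=15.6800
Node (0,0) S=62.0000: V=(p*·15.6800+(1−p*)·19.6600)/1.16=14.4803; Δ=(15.6800−19.6600)/(81.8400−46.5000)=-0.1126; B=V−Δ·S=21.4628
Self-financing check: at every node Δ·S+B equals the discounted successor values.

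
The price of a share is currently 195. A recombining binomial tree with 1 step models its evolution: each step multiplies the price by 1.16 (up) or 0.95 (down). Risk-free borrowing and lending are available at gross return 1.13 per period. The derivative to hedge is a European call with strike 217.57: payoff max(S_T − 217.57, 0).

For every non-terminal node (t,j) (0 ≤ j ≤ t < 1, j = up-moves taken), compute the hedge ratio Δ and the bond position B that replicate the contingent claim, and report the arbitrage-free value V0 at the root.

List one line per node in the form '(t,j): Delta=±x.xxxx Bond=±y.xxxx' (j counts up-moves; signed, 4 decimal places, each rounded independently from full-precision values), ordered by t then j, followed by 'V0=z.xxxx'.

Since d<R<u, set p* = (R−d)/(u−d) = 0.8571; price each node as the discounted p*-expectation of its children.
Terminal values V(1,·): V(1,0)=0.0000, V(1,1)=8.6300
(0,0): S=195.0000. Δ = (V_up−V_dn)/(S_up−S_dn) = (8.6300−0.0000)/(226.2000−185.2500) = 0.2107. V = [p*·8.6300 + (1−p*)·0.0000]/1.13 = 6.5461. B = V − Δ·S = -34.5491.
Check: Δ(0,0)·S0 + B(0,0) = 6.5461 = V0.

(0,0): Delta=0.2107 Bond=-34.5491
V0=6.5461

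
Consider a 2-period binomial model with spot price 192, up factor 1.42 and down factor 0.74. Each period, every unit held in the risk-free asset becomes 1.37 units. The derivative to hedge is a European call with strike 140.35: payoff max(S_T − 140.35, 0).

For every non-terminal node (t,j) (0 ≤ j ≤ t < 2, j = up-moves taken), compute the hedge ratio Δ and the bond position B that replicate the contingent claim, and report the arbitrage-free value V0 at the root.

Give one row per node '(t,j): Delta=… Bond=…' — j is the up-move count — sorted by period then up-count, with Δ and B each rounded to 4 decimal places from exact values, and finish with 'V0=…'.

(0,0): Delta=0.9855 Bond=-71.8970
(1,0): Delta=0.6356 Bond=-48.7749
(1,1): Delta=1.0000 Bond=-102.4453
V0=117.3239

Risk-neutral probability p* = (R−d)/(u−d) = (1.37−0.74)/(1.42−0.74) = 0.9265.
At expiry t=2: V(2,0)=0.0000, V(2,1)=61.4036, V(2,2)=246.7988
(1,0): S=142.0800. Δ = (V_up−V_dn)/(S_up−S_dn) = (61.4036−0.0000)/(201.7536−105.1392) = 0.6356. V = [p*·61.4036 + (1−p*)·0.0000]/1.37 = 41.5245. B = V − Δ·S = -48.7749.
(1,1): S=272.6400. Δ = (V_up−V_dn)/(S_up−S_dn) = (246.7988−61.4036)/(387.1488−201.7536) = 1.0000. V = [p*·246.7988 + (1−p*)·61.4036]/1.37 = 170.1947. B = V − Δ·S = -102.4453.
(0,0): S=192.0000. Δ = (V_up−V_dn)/(S_up−S_dn) = (170.1947−41.5245)/(272.6400−142.0800) = 0.9855. V = [p*·170.1947 + (1−p*)·41.5245]/1.37 = 117.3239. B = V − Δ·S = -71.8970.
Root portfolio cost Δ·192+B reproduces V0=117.3239.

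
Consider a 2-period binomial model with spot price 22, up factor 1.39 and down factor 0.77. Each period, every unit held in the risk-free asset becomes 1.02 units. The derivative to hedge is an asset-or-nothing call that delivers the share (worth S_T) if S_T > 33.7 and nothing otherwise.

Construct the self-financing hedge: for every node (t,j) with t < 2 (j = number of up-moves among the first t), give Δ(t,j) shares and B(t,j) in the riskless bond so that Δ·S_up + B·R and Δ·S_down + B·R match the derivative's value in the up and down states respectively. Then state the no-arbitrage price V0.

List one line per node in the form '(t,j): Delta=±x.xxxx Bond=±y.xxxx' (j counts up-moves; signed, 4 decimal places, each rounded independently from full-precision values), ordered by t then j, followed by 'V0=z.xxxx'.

(0,0): Delta=1.2319 Bond=-20.4597
(1,0): Delta=0.0000 Bond=0.0000
(1,1): Delta=2.2419 Bond=-51.7549
V0=6.6428

Risk-neutral probability p* = (R−d)/(u−d) = (1.02−0.77)/(1.39−0.77) = 0.4032.
Terminal payoffs: V(2,0)=0.0000, V(2,1)=0.0000, V(2,2)=42.5062
  t=1,j=0: stock 16.9400 → up 23.5466 (V=0.0000), down 13.0438 (V=0.0000). Price 0.0000; hedge Δ=0.0000, bond B=0.0000.
  t=1,j=1: stock 30.5800 → up 42.5062 (V=42.5062), down 23.5466 (V=0.0000). Price 16.8035; hedge Δ=2.2419, bond B=-51.7549.
  t=0,j=0: stock 22.0000 → up 30.5800 (V=16.8035), down 16.9400 (V=0.0000). Price 6.6428; hedge Δ=1.2319, bond B=-20.4597.
The time-0 hedge costs 6.6428, which is the no-arbitrage price.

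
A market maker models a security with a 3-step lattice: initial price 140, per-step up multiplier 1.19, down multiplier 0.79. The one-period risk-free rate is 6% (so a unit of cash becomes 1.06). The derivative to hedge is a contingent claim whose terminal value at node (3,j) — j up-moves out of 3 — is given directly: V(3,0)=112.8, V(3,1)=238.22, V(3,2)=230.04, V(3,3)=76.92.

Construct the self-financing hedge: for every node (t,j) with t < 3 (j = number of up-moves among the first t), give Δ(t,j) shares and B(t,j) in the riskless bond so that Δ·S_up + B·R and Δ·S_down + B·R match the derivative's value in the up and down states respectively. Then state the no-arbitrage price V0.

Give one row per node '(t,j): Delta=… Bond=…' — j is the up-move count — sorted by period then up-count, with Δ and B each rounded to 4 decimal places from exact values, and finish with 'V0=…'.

(0,0): Delta=-0.9553 Bond=285.4340
(1,0): Delta=0.7515 Bond=113.7945
(1,1): Delta=-1.5008 Bond=393.4471
(2,0): Delta=3.5886 Bond=-127.2684
(2,1): Delta=-0.1554 Bond=239.9769
(2,2): Delta=-1.9309 Bond=502.3132
V0=151.6969

No-arbitrage ⇒ martingale measure with p* = (R−d)/(u−d) = 0.6750.
Terminal values V(3,·): V(3,0)=112.8000, V(3,1)=238.2200, V(3,2)=230.0400, V(3,3)=76.9200
(2,0): S=87.3740. Δ = (V_up−V_dn)/(S_up−S_dn) = (238.2200−112.8000)/(103.9751−69.0255) = 3.5886. V = [p*·238.2200 + (1−p*)·112.8000]/1.06 = 186.2816. B = V − Δ·S = -127.2684.
(2,1): S=131.6140. Δ = (V_up−V_dn)/(S_up−S_dn) = (230.0400−238.2200)/(156.6207−103.9751) = -0.1554. V = [p*·230.0400 + (1−p*)·238.2200]/1.06 = 219.5269. B = V − Δ·S = 239.9769.
(2,2): S=198.2540. Δ = (V_up−V_dn)/(S_up−S_dn) = (76.9200−230.0400)/(235.9223−156.6207) = -1.9309. V = [p*·76.9200 + (1−p*)·230.0400]/1.06 = 119.5132. B = V − Δ·S = 502.3132.
(1,0): S=110.6000. Δ = (V_up−V_dn)/(S_up−S_dn) = (219.5269−186.2816)/(131.6140−87.3740) = 0.7515. V = [p*·219.5269 + (1−p*)·186.2816]/1.06 = 196.9077. B = V − Δ·S = 113.7945.
(1,1): S=166.6000. Δ = (V_up−V_dn)/(S_up−S_dn) = (119.5132−219.5269)/(198.2540−131.6140) = -1.5008. V = [p*·119.5132 + (1−p*)·219.5269]/1.06 = 143.4129. B = V − Δ·S = 393.4471.
(0,0): S=140.0000. Δ = (V_up−V_dn)/(S_up−S_dn) = (143.4129−196.9077)/(166.6000−110.6000) = -0.9553. V = [p*·143.4129 + (1−p*)·196.9077]/1.06 = 151.6969. B = V − Δ·S = 285.4340.
Self-financing check: at every node Δ·S+B equals the discounted successor values.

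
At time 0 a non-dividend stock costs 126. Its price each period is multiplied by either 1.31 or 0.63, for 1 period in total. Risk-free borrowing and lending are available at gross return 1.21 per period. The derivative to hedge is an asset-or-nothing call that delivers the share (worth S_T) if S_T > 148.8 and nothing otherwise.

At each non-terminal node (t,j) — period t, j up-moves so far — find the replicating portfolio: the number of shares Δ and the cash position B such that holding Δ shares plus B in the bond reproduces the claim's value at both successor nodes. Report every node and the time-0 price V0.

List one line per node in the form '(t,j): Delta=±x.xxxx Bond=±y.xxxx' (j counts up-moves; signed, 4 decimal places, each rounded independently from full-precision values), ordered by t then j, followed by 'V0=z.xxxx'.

The replicating-portfolio and risk-neutral prices coincide; use p* = (1.21−0.63)/(1.31−0.63) = 0.8529 for the latter.
At expiry t=1: V(1,0)=0.0000, V(1,1)=165.0600
(0,0): S=126.0000. Δ = (V_up−V_dn)/(S_up−S_dn) = (165.0600−0.0000)/(165.0600−79.3800) = 1.9265. V = [p*·165.0600 + (1−p*)·0.0000]/1.21 = 116.3525. B = V − Δ·S = -126.3828.
Root portfolio cost Δ·126+B reproduces V0=116.3525.

(0,0): Delta=1.9265 Bond=-126.3828
V0=116.3525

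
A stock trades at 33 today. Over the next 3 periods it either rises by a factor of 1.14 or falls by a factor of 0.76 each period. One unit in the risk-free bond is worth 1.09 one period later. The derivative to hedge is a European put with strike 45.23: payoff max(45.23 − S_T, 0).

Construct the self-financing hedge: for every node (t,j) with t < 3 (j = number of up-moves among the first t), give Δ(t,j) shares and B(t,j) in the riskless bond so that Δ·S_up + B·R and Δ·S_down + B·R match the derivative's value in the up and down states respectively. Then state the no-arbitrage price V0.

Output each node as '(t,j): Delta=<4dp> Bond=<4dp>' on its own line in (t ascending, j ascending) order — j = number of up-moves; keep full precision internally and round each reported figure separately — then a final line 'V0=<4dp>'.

(0,0): Delta=-0.8147 Bond=30.6620
(1,0): Delta=-1.0000 Bond=38.0692
(1,1): Delta=-0.7960 Bond=32.7174
(2,0): Delta=-1.0000 Bond=41.4954
(2,1): Delta=-1.0000 Bond=41.4954
(2,2): Delta=-0.7754 Bond=34.7781
V0=3.7773

The replicating-portfolio and risk-neutral prices coincide; use p* = (1.09−0.76)/(1.14−0.76) = 0.8684 for the latter.
Terminal values V(3,·): V(3,0)=30.7438, V(3,1)=23.5007, V(3,2)=12.6360, V(3,3)=0.0000
(2,0): S=19.0608. Δ = (V_up−V_dn)/(S_up−S_dn) = (23.5007−30.7438)/(21.7293−14.4862) = -1.0000. V = [p*·23.5007 + (1−p*)·30.7438]/1.09 = 22.4346. B = V − Δ·S = 41.4954.
(2,1): S=28.5912. Δ = (V_up−V_dn)/(S_up−S_dn) = (12.6360−23.5007)/(32.5940−21.7293) = -1.0000. V = [p*·12.6360 + (1−p*)·23.5007]/1.09 = 12.9042. B = V − Δ·S = 41.4954.
(2,2): S=42.8868. Δ = (V_up−V_dn)/(S_up−S_dn) = (0.0000−12.6360)/(48.8910−32.5940) = -0.7754. V = [p*·0.0000 + (1−p*)·12.6360]/1.09 = 1.5254. B = V − Δ·S = 34.7781.
(1,0): S=25.0800. Δ = (V_up−V_dn)/(S_up−S_dn) = (12.9042−22.4346)/(28.5912−19.0608) = -1.0000. V = [p*·12.9042 + (1−p*)·22.4346]/1.09 = 12.9892. B = V − Δ·S = 38.0692.
(1,1): S=37.6200. Δ = (V_up−V_dn)/(S_up−S_dn) = (1.5254−12.9042)/(42.8868−28.5912) = -0.7960. V = [p*·1.5254 + (1−p*)·12.9042]/1.09 = 2.7730. B = V − Δ·S = 32.7174.
(0,0): S=33.0000. Δ = (V_up−V_dn)/(S_up−S_dn) = (2.7730−12.9892)/(37.6200−25.0800) = -0.8147. V = [p*·2.7730 + (1−p*)·12.9892]/1.09 = 3.7773. B = V − Δ·S = 30.6620.
Root portfolio cost Δ·33+B reproduces V0=3.7773.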